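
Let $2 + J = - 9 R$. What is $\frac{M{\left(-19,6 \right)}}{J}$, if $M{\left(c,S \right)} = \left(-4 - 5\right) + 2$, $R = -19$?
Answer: $- \frac{7}{169} \approx -0.04142$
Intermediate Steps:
$J = 169$ ($J = -2 - -171 = -2 + 171 = 169$)
$M{\left(c,S \right)} = -7$ ($M{\left(c,S \right)} = -9 + 2 = -7$)
$\frac{M{\left(-19,6 \right)}}{J} = - \frac{7}{169}$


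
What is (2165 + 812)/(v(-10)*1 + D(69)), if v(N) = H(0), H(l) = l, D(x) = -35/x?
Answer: -205413/35 ≈ -5868.9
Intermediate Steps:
v(N) = 0
(2165 + 812)/(v(-10)*1 + D(69)) = (2165 + 812)/(0*1 - 35/69) = 2977/(0 - 35*1/69) = 2977/(0 - 35/69) = 2977/(-35/69) = 2977*(-69/35) = -205413/35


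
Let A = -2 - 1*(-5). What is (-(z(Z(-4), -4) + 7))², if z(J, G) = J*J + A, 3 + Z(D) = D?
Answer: 3481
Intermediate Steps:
Z(D) = -3 + D
A = 3 (A = -2 + 5 = 3)
z(J, G) = 3 + J² (z(J, G) = J*J + 3 = J² + 3 = 3 + J²)
(-(z(Z(-4), -4) + 7))² = (-((3 + (-3 - 4)²) + 7))² = (-((3 + (-7)²) + 7))² = (-((3 + 49) + 7))² = (-(52 + 7))² = (-1*59)² = (-59)² = 3481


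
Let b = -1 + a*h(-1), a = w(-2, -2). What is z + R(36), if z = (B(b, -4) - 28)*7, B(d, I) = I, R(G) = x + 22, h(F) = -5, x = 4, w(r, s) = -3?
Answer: -198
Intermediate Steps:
a = -3
R(G) = 26 (R(G) = 4 + 22 = 26)
b = 14 (b = -1 - 3*(-5) = -1 + 15 = 14)
z = -224 (z = (-4 - 28)*7 = -32*7 = -224)
z + R(36) = -224 + 26 = -198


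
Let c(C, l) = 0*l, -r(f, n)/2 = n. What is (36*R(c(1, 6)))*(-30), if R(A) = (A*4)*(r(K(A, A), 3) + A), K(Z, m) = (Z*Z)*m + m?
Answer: 0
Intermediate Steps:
K(Z, m) = m + m*Z² (K(Z, m) = Z²*m + m = m*Z² + m = m + m*Z²)
r(f, n) = -2*n
c(C, l) = 0
R(A) = 4*A*(-6 + A) (R(A) = (A*4)*(-2*3 + A) = (4*A)*(-6 + A) = 4*A*(-6 + A))
(36*R(c(1, 6)))*(-30) = (36*(4*0*(-6 + 0)))*(-30) = (36*(4*0*(-6)))*(-30) = (36*0)*(-30) = 0*(-30) = 0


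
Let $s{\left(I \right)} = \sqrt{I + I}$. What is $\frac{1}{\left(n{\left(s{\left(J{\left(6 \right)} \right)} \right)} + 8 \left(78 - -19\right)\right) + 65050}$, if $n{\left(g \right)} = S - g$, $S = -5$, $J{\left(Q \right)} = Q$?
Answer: $\frac{65821}{4332404029} + \frac{2 \sqrt{3}}{4332404029} \approx 1.5194 \cdot 10^{-5}$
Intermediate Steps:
$s{\left(I \right)} = \sqrt{2} \sqrt{I}$ ($s{\left(I \right)} = \sqrt{2 I} = \sqrt{2} \sqrt{I}$)
$n{\left(g \right)} = -5 - g$
$\frac{1}{\left(n{\left(s{\left(J{\left(6 \right)} \right)} \right)} + 8 \left(78 - -19\right)\right) + 65050} = \frac{1}{\left(\left(-5 - \sqrt{2} \sqrt{6}\right) + 8 \left(78 - -19\right)\right) + 65050} = \frac{1}{\left(\left(-5 - 2 \sqrt{3}\right) + 8 \left(78 + 19\right)\right) + 65050} = \frac{1}{\left(\left(-5 - 2 \sqrt{3}\right) + 8 \cdot 97\right) + 65050} = \frac{1}{\left(\left(-5 - 2 \sqrt{3}\right) + 776\right) + 65050} = \frac{1}{\left(771 - 2 \sqrt{3}\right) + 65050} = \frac{1}{65821 - 2 \sqrt{3}}$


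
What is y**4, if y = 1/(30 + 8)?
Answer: 1/2085136 ≈ 4.7958e-7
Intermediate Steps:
y = 1/38 ≈ 0.026316
y**4 = (1/38)**4 = 1/2085136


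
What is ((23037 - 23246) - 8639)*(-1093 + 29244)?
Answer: -249080048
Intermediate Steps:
((23037 - 23246) - 8639)*(-1093 + 29244) = (-209 - 8639)*28151 = -8848*28151 = -249080048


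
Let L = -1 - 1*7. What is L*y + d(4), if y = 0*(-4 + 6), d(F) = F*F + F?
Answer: 20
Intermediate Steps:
L = -8 (L = -1 - 7 = -8)
d(F) = F + F² (d(F) = F² + F = F + F²)
y = 0 (y = 0*2 = 0)
L*y + d(4) = -8*0 + 4*(1 + 4) = 0 + 4*5 = 0 + 20 = 20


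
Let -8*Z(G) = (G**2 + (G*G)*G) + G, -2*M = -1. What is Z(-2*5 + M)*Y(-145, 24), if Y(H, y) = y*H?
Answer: -2702655/8 ≈ -3.3783e+5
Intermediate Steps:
M = 1/2 (M = -1/2*(-1) = 1/2 ≈ 0.50000)
Y(H, y) = H*y
Z(G) = -G/8 - G**2/8 - G**3/8 (Z(G) = -((G**2 + (G*G)*G) + G)/8 = -((G**2 + G**2*G) + G)/8 = -((G**2 + G**3) + G)/8 = -(G + G**2 + G**3)/8 = -G/8 - G**2/8 - G**3/8)
Z(-2*5 + M)*Y(-145, 24) = (-(-2*5 + 1/2)*(1 + (-2*5 + 1/2) + (-2*5 + 1/2)**2)/8)*(-145*24) = -(-10 + 1/2)*(1 + (-10 + 1/2) + (-10 + 1/2)**2)/8*(-3480) = -1/8*(-19/2)*(1 - 19/2 + (-19/2)**2)*(-3480) = -1/8*(-19/2)*(1 - 19/2 + 361/4)*(-3480) = -1/8*(-19/2)*327/4*(-3480) = (6213/64)*(-3480) = -2702655/8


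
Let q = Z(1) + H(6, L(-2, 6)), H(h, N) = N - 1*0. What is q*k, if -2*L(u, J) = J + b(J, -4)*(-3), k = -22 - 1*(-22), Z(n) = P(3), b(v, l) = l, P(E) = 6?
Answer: 0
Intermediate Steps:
Z(n) = 6
k = 0 (k = -22 + 22 = 0)
L(u, J) = -6 - J/2 (L(u, J) = -(J - 4*(-3))/2 = -(J + 12)/2 = -(12 + J)/2 = -6 - J/2)
H(h, N) = N (H(h, N) = N + 0 = N)
q = -3 (q = 6 + (-6 - 1/2*6) = 6 + (-6 - 3) = 6 - 9 = -3)
q*k = -3*0 = 0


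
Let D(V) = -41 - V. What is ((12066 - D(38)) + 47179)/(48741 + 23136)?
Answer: 59324/71877 ≈ 0.82535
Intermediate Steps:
((12066 - D(38)) + 47179)/(48741 + 23136) = ((12066 - (-41 - 1*38)) + 47179)/(48741 + 23136) = ((12066 - (-41 - 38)) + 47179)/71877 = ((12066 - 1*(-79)) + 47179)*(1/71877) = ((12066 + 79) + 47179)*(1/71877) = (12145 + 47179)*(1/71877) = 59324*(1/71877) = 59324/71877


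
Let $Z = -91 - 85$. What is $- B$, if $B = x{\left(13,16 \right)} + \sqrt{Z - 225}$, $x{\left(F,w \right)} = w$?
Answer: $-16 - i \sqrt{401} \approx -16.0 - 20.025 i$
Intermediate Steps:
$Z = -176$
$B = 16 + i \sqrt{401}$ ($B = 16 + \sqrt{-176 - 225} = 16 + \sqrt{-401} = 16 + i \sqrt{401} \approx 16.0 + 20.025 i$)
$- B = - (16 + i \sqrt{401}) = -16 - i \sqrt{401}$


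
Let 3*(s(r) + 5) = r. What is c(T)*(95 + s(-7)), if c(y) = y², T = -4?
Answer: 4208/3 ≈ 1402.7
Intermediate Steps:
s(r) = -5 + r/3
c(T)*(95 + s(-7)) = (-4)²*(95 + (-5 + (⅓)*(-7))) = 16*(95 + (-5 - 7/3)) = 16*(95 - 22/3) = 16*(263/3) = 4208/3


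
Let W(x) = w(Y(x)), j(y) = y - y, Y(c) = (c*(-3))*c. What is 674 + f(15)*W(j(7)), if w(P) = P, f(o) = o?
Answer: 674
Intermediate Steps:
Y(c) = -3*c**2 (Y(c) = (-3*c)*c = -3*c**2)
j(y) = 0
W(x) = -3*x**2
674 + f(15)*W(j(7)) = 674 + 15*(-3*0**2) = 674 + 15*(-3*0) = 674 + 15*0 = 674 + 0 = 674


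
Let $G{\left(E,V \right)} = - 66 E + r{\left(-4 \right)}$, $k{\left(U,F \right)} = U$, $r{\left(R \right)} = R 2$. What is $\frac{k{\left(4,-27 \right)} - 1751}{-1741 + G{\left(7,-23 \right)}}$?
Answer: $\frac{1747}{2211} \approx 0.79014$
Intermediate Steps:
$r{\left(R \right)} = 2 R$
$G{\left(E,V \right)} = -8 - 66 E$ ($G{\left(E,V \right)} = - 66 E + 2 \left(-4\right) = - 66 E - 8 = -8 - 66 E$)
$\frac{k{\left(4,-27 \right)} - 1751}{-1741 + G{\left(7,-23 \right)}} = \frac{4 - 1751}{-1741 - 470} = - \frac{1747}{-1741 - 470} = - \frac{1747}{-2211} = \left(-1747\right) \left(- \frac{1}{2211}\right) = \frac{1747}{2211}$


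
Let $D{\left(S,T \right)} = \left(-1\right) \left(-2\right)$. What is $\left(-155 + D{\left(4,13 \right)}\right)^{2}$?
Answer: $23409$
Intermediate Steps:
$D{\left(S,T \right)} = 2$
$\left(-155 + D{\left(4,13 \right)}\right)^{2} = \left(-155 + 2\right)^{2} = \left(-153\right)^{2} = 23409$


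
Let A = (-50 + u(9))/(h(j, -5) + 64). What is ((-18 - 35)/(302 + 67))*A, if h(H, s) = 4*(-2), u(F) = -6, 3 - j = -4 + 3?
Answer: 53/369 ≈ 0.14363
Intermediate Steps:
j = 4 (j = 3 - (-4 + 3) = 3 - 1*(-1) = 3 + 1 = 4)
h(H, s) = -8
A = -1 (A = (-50 - 6)/(-8 + 64) = -56/56 = -56*1/56 = -1)
((-18 - 35)/(302 + 67))*A = ((-18 - 35)/(302 + 67))*(-1) = -53/369*(-1) = 53/369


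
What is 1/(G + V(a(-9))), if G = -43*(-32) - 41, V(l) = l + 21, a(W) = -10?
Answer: 1/1346 ≈ 0.00074294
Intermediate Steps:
V(l) = 21 + l
G = 1335 (G = 1376 - 41 = 1335)
1/(G + V(a(-9))) = 1/(1335 + (21 - 10)) = 1/(1335 + 11) = 1/1346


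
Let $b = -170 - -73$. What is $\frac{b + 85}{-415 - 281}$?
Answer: $\frac{1}{58} \approx 0.017241$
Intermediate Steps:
$b = -97$ ($b = -170 + 73 = -97$)
$\frac{b + 85}{-415 - 281} = \frac{-97 + 85}{-415 - 281} = - \frac{12}{-696} = \left(-12\right) \left(- \frac{1}{696}\right) = \frac{1}{58}$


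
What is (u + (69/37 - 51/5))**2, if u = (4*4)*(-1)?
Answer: 20268004/34225 ≈ 592.20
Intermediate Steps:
u = -16 (u = 16*(-1) = -16)
(u + (69/37 - 51/5))**2 = (-16 + (69/37 - 51/5))**2 = (-16 - 1542/185)**2 = (-4502/185)**2 = 20268004/34225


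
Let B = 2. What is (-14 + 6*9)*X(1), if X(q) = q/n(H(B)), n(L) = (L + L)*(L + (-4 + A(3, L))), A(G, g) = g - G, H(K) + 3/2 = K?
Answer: -20/3 ≈ -6.6667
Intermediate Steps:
H(K) = -3/2 + K
n(L) = 2*L*(-7 + 2*L) (n(L) = (L + L)*(L + (-4 + (L - 1*3))) = (2*L)*(L + (-4 + (L - 3))) = (2*L)*(L + (-4 + (-3 + L))) = (2*L)*(L + (-7 + L)) = (2*L)*(-7 + 2*L) = 2*L*(-7 + 2*L))
X(q) = -q/6 (X(q) = q/((2*(-3/2 + 2)*(-7 + 2*(-3/2 + 2)))) = q/((2*(½)*(-7 + 2*(½)))) = q/((2*(½)*(-7 + 1))) = q/((2*(½)*(-6))) = q/(-6) = q*(-⅙) = -q/6)
(-14 + 6*9)*X(1) = (-14 + 6*9)*(-⅙*1) = (-14 + 54)*(-⅙) = 40*(-⅙) = -20/3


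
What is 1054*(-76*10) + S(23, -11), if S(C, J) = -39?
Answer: -801079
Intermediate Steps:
1054*(-76*10) + S(23, -11) = 1054*(-76*10) - 39 = 1054*(-760) - 39 = -801040 - 39 = -801079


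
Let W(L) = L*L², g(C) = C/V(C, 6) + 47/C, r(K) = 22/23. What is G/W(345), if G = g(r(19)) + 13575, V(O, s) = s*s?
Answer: 31022219/93501874125 ≈ 0.00033178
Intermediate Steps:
r(K) = 22/23 (r(K) = 22*(1/23) = 22/23)
V(O, s) = s²
g(C) = 47/C + C/36 (g(C) = C/(6²) + 47/C = C/36 + 47/C = 47/C + C/36)
W(L) = L³
G = 31022219/2277 (G = (47/(22/23) + (1/36)*(22/23)) + 13575 = (47*(23/22) + 11/414) + 13575 = (1081/22 + 11/414) + 13575 = 111944/2277 + 13575 = 31022219/2277 ≈ 13624.)
G/W(345) = 31022219/(2277*(345³)) = (31022219/2277)/41063625 = (31022219/2277)*(1/41063625) = 31022219/93501874125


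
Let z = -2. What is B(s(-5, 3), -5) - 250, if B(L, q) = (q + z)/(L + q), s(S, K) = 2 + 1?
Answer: -493/2 ≈ -246.50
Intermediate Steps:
s(S, K) = 3
B(L, q) = (-2 + q)/(L + q) (B(L, q) = (q - 2)/(L + q) = (-2 + q)/(L + q))
B(s(-5, 3), -5) - 250 = (-2 - 5)/(3 - 5) - 250 = -7/(-2) - 250 = -½*(-7) - 250 = 7/2 - 250 = -493/2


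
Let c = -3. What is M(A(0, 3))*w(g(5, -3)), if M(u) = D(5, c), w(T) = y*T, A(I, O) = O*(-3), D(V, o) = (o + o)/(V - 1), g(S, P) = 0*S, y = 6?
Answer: 0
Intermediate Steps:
g(S, P) = 0
D(V, o) = 2*o/(-1 + V) (D(V, o) = (2*o)/(-1 + V) = 2*o/(-1 + V))
A(I, O) = -3*O
w(T) = 6*T
M(u) = -3/2 (M(u) = 2*(-3)/(-1 + 5) = 2*(-3)/4 = 2*(-3)*(¼) = -3/2)
M(A(0, 3))*w(g(5, -3)) = -9*0 = -3/2*0 = 0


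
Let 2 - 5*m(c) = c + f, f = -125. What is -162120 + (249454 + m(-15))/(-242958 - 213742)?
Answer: -92550566853/570875 ≈ -1.6212e+5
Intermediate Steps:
m(c) = 127/5 - c/5 (m(c) = ⅖ - (c - 125)/5 = ⅖ - (-125 + c)/5 = ⅖ + (25 - c/5) = 127/5 - c/5)
-162120 + (249454 + m(-15))/(-242958 - 213742) = -162120 + (249454 + (127/5 - ⅕*(-15)))/(-242958 - 213742) = -162120 + (249454 + (127/5 + 3))/(-456700) = -162120 + (249454 + 142/5)*(-1/456700) = -162120 + (1247412/5)*(-1/456700) = -162120 - 311853/570875 = -92550566853/570875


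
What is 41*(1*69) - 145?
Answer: 2684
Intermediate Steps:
41*(1*69) - 145 = 41*69 - 145 = 2829 - 145 = 2684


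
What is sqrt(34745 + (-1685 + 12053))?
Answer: sqrt(45113) ≈ 212.40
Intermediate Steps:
sqrt(34745 + (-1685 + 12053)) = sqrt(34745 + 10368) = sqrt(45113)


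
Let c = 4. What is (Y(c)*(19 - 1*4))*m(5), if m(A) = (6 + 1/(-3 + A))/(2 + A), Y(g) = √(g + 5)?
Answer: 585/14 ≈ 41.786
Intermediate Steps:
Y(g) = √(5 + g)
m(A) = (6 + 1/(-3 + A))/(2 + A)
(Y(c)*(19 - 1*4))*m(5) = (√(5 + 4)*(19 - 1*4))*((17 - 6*5)/(6 + 5 - 1*5²)) = (√9*(19 - 4))*((17 - 30)/(6 + 5 - 1*25)) = (3*15)*(-13/(6 + 5 - 25)) = 45*(-13/(-14)) = 45*(-1/14*(-13)) = 45*(13/14) = 585/14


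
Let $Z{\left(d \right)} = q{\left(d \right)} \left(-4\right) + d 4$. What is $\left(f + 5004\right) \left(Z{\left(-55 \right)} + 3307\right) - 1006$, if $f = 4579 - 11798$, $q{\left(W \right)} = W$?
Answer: $-7326011$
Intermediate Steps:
$Z{\left(d \right)} = 0$ ($Z{\left(d \right)} = d \left(-4\right) + d 4 = - 4 d + 4 d = 0$)
$f = -7219$ ($f = 4579 - 11798 = -7219$)
$\left(f + 5004\right) \left(Z{\left(-55 \right)} + 3307\right) - 1006 = \left(-7219 + 5004\right) \left(0 + 3307\right) - 1006 = \left(-2215\right) 3307 - 1006 = -7325005 - 1006 = -7326011$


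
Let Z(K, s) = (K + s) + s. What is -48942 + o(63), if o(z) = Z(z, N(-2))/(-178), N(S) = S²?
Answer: -8711747/178 ≈ -48942.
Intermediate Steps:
Z(K, s) = K + 2*s
o(z) = -4/89 - z/178 (o(z) = (z + 2*(-2)²)/(-178) = (z + 2*4)*(-1/178) = (z + 8)*(-1/178) = (8 + z)*(-1/178) = -4/89 - z/178)
-48942 + o(63) = -48942 + (-4/89 - 1/178*63) = -48942 + (-4/89 - 63/178) = -48942 - 71/178 = -8711747/178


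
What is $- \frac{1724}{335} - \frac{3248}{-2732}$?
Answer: $- \frac{905472}{228805} \approx -3.9574$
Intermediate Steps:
$- \frac{1724}{335} - \frac{3248}{-2732} = \left(-1724\right) \frac{1}{335} - - \frac{812}{683} = - \frac{1724}{335} + \frac{812}{683} = - \frac{905472}{228805}$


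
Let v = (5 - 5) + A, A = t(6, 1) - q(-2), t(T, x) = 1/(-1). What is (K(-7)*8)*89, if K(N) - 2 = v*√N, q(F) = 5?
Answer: 1424 - 4272*I*√7 ≈ 1424.0 - 11303.0*I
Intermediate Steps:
t(T, x) = -1
A = -6 (A = -1 - 1*5 = -1 - 5 = -6)
v = -6 (v = (5 - 5) - 6 = 0 - 6 = -6)
K(N) = 2 - 6*√N
(K(-7)*8)*89 = ((2 - 6*I*√7)*8)*89 = (16 - 48*I*√7)*89 = 1424 - 4272*I*√7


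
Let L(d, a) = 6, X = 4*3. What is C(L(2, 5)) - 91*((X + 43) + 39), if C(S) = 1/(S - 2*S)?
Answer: -51325/6 ≈ -8554.2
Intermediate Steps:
X = 12
C(S) = -1/S (C(S) = 1/(-S) = -1/S)
C(L(2, 5)) - 91*((X + 43) + 39) = -1/6 - 91*((12 + 43) + 39) = -1*⅙ - 91*(55 + 39) = -⅙ - 91*94 = -⅙ - 8554 = -51325/6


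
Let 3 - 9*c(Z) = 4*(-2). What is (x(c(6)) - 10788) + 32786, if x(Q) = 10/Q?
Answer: 242068/11 ≈ 22006.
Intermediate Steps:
c(Z) = 11/9 (c(Z) = ⅓ - 4*(-2)/9 = ⅓ - ⅑*(-8) = ⅓ + 8/9 = 11/9)
(x(c(6)) - 10788) + 32786 = (10/(11/9) - 10788) + 32786 = (10*(9/11) - 10788) + 32786 = (90/11 - 10788) + 32786 = -118578/11 + 32786 = 242068/11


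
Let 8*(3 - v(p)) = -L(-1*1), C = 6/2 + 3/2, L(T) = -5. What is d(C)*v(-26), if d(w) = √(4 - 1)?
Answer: 19*√3/8 ≈ 4.1136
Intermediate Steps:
C = 9/2 (C = 6*(½) + 3*(½) = 3 + 3/2 = 9/2 ≈ 4.5000)
d(w) = √3
v(p) = 19/8 (v(p) = 3 - (-1)*(-5)/8 = 3 - ⅛*5 = 3 - 5/8 = 19/8)
d(C)*v(-26) = √3*(19/8) = 19*√3/8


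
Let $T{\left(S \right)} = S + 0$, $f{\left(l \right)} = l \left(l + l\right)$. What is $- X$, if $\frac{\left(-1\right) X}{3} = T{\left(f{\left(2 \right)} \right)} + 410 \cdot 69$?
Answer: $84894$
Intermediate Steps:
$f{\left(l \right)} = 2 l^{2}$ ($f{\left(l \right)} = l 2 l = 2 l^{2}$)
$T{\left(S \right)} = S$
$X = -84894$ ($X = - 3 \left(2 \cdot 2^{2} + 410 \cdot 69\right) = - 3 \left(2 \cdot 4 + 28290\right) = - 3 \left(8 + 28290\right) = \left(-3\right) 28298 = -84894$)
$- X = \left(-1\right) \left(-84894\right) = 84894$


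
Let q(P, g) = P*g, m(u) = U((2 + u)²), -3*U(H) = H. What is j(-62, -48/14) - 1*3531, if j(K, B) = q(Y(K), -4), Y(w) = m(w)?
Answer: 1269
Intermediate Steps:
U(H) = -H/3
m(u) = -(2 + u)²/3
Y(w) = -(2 + w)²/3
j(K, B) = 4*(2 + K)²/3 (j(K, B) = -(2 + K)²/3*(-4) = 4*(2 + K)²/3)
j(-62, -48/14) - 1*3531 = 4*(2 - 62)²/3 - 1*3531 = (4/3)*(-60)² - 3531 = (4/3)*3600 - 3531 = 4800 - 3531 = 1269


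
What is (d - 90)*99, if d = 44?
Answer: -4554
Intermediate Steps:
(d - 90)*99 = (44 - 90)*99 = -46*99 = -4554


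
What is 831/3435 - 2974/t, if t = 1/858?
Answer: -2921687063/1145 ≈ -2.5517e+6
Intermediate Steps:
t = 1/858 ≈ 0.0011655
831/3435 - 2974/t = 831/3435 - 2974/1/858 = 831*(1/3435) - 2974*858 = 277/1145 - 2551692 = -2921687063/1145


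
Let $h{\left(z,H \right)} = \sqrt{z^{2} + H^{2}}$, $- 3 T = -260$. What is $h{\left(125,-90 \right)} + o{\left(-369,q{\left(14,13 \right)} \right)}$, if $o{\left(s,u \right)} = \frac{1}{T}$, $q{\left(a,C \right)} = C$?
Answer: $\frac{3}{260} + 5 \sqrt{949} \approx 154.04$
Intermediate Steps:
$T = \frac{260}{3}$ ($T = \left(- \frac{1}{3}\right) \left(-260\right) = \frac{260}{3} \approx 86.667$)
$h{\left(z,H \right)} = \sqrt{H^{2} + z^{2}}$
$o{\left(s,u \right)} = \frac{3}{260}$ ($o{\left(s,u \right)} = \frac{1}{\frac{260}{3}} = \frac{3}{260}$)
$h{\left(125,-90 \right)} + o{\left(-369,q{\left(14,13 \right)} \right)} = \sqrt{\left(-90\right)^{2} + 125^{2}} + \frac{3}{260} = \sqrt{8100 + 15625} + \frac{3}{260} = \sqrt{23725} + \frac{3}{260} = 5 \sqrt{949} + \frac{3}{260} = \frac{3}{260} + 5 \sqrt{949}$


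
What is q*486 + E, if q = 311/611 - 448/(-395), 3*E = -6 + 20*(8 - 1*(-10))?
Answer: 221213188/241345 ≈ 916.58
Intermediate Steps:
E = 118 (E = (-6 + 20*(8 - 1*(-10)))/3 = (-6 + 20*(8 + 10))/3 = (-6 + 20*18)/3 = (-6 + 360)/3 = (⅓)*354 = 118)
q = 396573/241345 (q = 311*(1/611) - 448*(-1/395) = 311/611 + 448/395 = 396573/241345 ≈ 1.6432)
q*486 + E = (396573/241345)*486 + 118 = 192734478/241345 + 118 = 221213188/241345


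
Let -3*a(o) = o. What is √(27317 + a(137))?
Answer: √245442/3 ≈ 165.14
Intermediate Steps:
a(o) = -o/3
√(27317 + a(137)) = √(27317 - ⅓*137) = √(27317 - 137/3) = √(81814/3) = √245442/3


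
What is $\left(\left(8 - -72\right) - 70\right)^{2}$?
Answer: $100$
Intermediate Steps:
$\left(\left(8 - -72\right) - 70\right)^{2} = \left(\left(8 + 72\right) - 70\right)^{2} = \left(80 - 70\right)^{2} = 10^{2} = 100$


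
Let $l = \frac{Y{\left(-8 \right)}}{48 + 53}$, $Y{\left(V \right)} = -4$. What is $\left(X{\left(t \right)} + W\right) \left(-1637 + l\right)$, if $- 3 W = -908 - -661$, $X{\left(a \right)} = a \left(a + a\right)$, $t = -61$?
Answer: $- \frac{3732242393}{303} \approx -1.2318 \cdot 10^{7}$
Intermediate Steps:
$X{\left(a \right)} = 2 a^{2}$ ($X{\left(a \right)} = a 2 a = 2 a^{2}$)
$W = \frac{247}{3}$ ($W = - \frac{-908 - -661}{3} = - \frac{-908 + 661}{3} = \left(- \frac{1}{3}\right) \left(-247\right) = \frac{247}{3} \approx 82.333$)
$l = - \frac{4}{101}$ ($l = \frac{1}{48 + 53} \left(-4\right) = \frac{1}{101} \left(-4\right) = - \frac{4}{101} \approx -0.039604$)
$\left(X{\left(t \right)} + W\right) \left(-1637 + l\right) = \left(2 \left(-61\right)^{2} + \frac{247}{3}\right) \left(-1637 - \frac{4}{101}\right) = \left(2 \cdot 3721 + \frac{247}{3}\right) \left(- \frac{165341}{101}\right) = \left(7442 + \frac{247}{3}\right) \left(- \frac{165341}{101}\right) = \frac{22573}{3} \left(- \frac{165341}{101}\right) = - \frac{3732242393}{303}$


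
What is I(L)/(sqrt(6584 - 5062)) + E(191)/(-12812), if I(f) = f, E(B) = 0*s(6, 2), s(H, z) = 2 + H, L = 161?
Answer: 161*sqrt(1522)/1522 ≈ 4.1268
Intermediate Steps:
E(B) = 0 (E(B) = 0*(2 + 6) = 0*8 = 0)
I(L)/(sqrt(6584 - 5062)) + E(191)/(-12812) = 161/(sqrt(6584 - 5062)) + 0/(-12812) = 161/(sqrt(1522)) + 0*(-1/12812) = 161*(sqrt(1522)/1522) + 0 = 161*sqrt(1522)/1522 + 0 = 161*sqrt(1522)/1522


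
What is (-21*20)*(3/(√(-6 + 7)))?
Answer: -1260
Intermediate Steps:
(-21*20)*(3/(√(-6 + 7))) = -1260/(√1) = -1260/1 = -1260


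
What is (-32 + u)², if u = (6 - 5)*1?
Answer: 961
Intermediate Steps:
u = 1 (u = 1*1 = 1)
(-32 + u)² = (-32 + 1)² = (-31)² = 961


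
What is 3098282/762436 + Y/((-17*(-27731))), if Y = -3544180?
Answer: -620798317033/179716458086 ≈ -3.4543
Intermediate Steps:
3098282/762436 + Y/((-17*(-27731))) = 3098282/762436 - 3544180/((-17*(-27731))) = 3098282*(1/762436) - 3544180/471427 = 1549141/381218 - 3544180*1/471427 = 1549141/381218 - 3544180/471427 = -620798317033/179716458086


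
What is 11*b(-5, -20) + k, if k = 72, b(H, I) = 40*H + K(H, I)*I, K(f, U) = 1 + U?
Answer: 2052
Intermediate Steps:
b(H, I) = 40*H + I*(1 + I) (b(H, I) = 40*H + (1 + I)*I = 40*H + I*(1 + I))
11*b(-5, -20) + k = 11*(40*(-5) - 20*(1 - 20)) + 72 = 11*(-200 - 20*(-19)) + 72 = 11*(-200 + 380) + 72 = 11*180 + 72 = 1980 + 72 = 2052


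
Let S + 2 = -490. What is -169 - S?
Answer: 323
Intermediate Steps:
S = -492 (S = -2 - 490 = -492)
-169 - S = -169 - 1*(-492) = -169 + 492 = 323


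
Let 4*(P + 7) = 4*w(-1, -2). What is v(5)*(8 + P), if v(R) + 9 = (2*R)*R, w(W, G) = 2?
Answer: 123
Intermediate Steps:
v(R) = -9 + 2*R² (v(R) = -9 + (2*R)*R = -9 + 2*R²)
P = -5 (P = -7 + (4*2)/4 = -7 + (¼)*8 = -7 + 2 = -5)
v(5)*(8 + P) = (-9 + 2*5²)*(8 - 5) = (-9 + 2*25)*3 = (-9 + 50)*3 = 41*3 = 123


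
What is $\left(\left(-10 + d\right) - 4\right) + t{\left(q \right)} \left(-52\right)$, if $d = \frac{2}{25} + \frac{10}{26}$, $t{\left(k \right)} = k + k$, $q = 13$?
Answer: $- \frac{443799}{325} \approx -1365.5$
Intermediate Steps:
$t{\left(k \right)} = 2 k$
$d = \frac{151}{325}$ ($d = 2 \cdot \frac{1}{25} + 10 \cdot \frac{1}{26} = \frac{2}{25} + \frac{5}{13} = \frac{151}{325} \approx 0.46462$)
$\left(\left(-10 + d\right) - 4\right) + t{\left(q \right)} \left(-52\right) = \left(\left(-10 + \frac{151}{325}\right) - 4\right) + 2 \cdot 13 \left(-52\right) = \left(- \frac{3099}{325} - 4\right) + 26 \left(-52\right) = - \frac{4399}{325} - 1352 = - \frac{443799}{325}$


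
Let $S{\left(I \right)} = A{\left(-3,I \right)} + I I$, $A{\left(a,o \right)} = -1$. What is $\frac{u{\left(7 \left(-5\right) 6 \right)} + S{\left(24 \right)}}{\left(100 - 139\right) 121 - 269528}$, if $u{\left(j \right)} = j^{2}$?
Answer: $- \frac{44675}{274247} \approx -0.1629$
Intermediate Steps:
$S{\left(I \right)} = -1 + I^{2}$ ($S{\left(I \right)} = -1 + I I = -1 + I^{2}$)
$\frac{u{\left(7 \left(-5\right) 6 \right)} + S{\left(24 \right)}}{\left(100 - 139\right) 121 - 269528} = \frac{\left(7 \left(-5\right) 6\right)^{2} - \left(1 - 24^{2}\right)}{\left(100 - 139\right) 121 - 269528} = \frac{\left(\left(-35\right) 6\right)^{2} + \left(-1 + 576\right)}{\left(-39\right) 121 - 269528} = \frac{\left(-210\right)^{2} + 575}{-4719 - 269528} = \frac{44100 + 575}{-274247} = 44675 \left(- \frac{1}{274247}\right) = - \frac{44675}{274247}$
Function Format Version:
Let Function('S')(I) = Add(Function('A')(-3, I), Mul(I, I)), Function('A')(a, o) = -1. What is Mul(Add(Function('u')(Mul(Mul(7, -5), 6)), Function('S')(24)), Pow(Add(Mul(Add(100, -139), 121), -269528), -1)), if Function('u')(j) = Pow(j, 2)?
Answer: Rational(-44675, 274247) ≈ -0.16290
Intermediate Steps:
Function('S')(I) = Add(-1, Pow(I, 2)) (Function('S')(I) = Add(-1, Mul(I, I)) = Add(-1, Pow(I, 2)))
Mul(Add(Function('u')(Mul(Mul(7, -5), 6)), Function('S')(24)), Pow(Add(Mul(Add(100, -139), 121), -269528), -1)) = Mul(Add(Pow(Mul(Mul(7, -5), 6), 2), Add(-1, Pow(24, 2))), Pow(Add(Mul(Add(100, -139), 121), -269528), -1)) = Mul(Add(Pow(Mul(-35, 6), 2), Add(-1, 576)), Pow(Add(Mul(-39, 121), -269528), -1)) = Mul(Add(Pow(-210, 2), 575), Pow(Add(-4719, -269528), -1)) = Mul(Add(44100, 575), Pow(-274247, -1)) = Mul(44675, Rational(-1, 274247)) = Rational(-44675, 274247)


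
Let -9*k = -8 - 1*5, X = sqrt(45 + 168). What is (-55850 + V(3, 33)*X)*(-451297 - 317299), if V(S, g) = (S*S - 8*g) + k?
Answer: 42926086600 + 1753936072*sqrt(213)/9 ≈ 4.5770e+10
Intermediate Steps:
X = sqrt(213) ≈ 14.595
k = 13/9 (k = -(-8 - 1*5)/9 = -(-8 - 5)/9 = -1/9*(-13) = 13/9 ≈ 1.4444)
V(S, g) = 13/9 + S**2 - 8*g (V(S, g) = (S*S - 8*g) + 13/9 = (S**2 - 8*g) + 13/9 = 13/9 + S**2 - 8*g)
(-55850 + V(3, 33)*X)*(-451297 - 317299) = (-55850 + (13/9 + 3**2 - 8*33)*sqrt(213))*(-451297 - 317299) = (-55850 + (13/9 + 9 - 264)*sqrt(213))*(-768596) = (-55850 - 2282*sqrt(213)/9)*(-768596) = 42926086600 + 1753936072*sqrt(213)/9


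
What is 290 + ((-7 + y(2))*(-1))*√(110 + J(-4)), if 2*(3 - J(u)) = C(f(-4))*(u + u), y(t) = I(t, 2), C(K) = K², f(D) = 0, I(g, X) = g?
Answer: 290 + 5*√113 ≈ 343.15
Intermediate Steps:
y(t) = t
J(u) = 3 (J(u) = 3 - 0²*(u + u)/2 = 3 - 0*2*u = 3 - ½*0 = 3 + 0 = 3)
290 + ((-7 + y(2))*(-1))*√(110 + J(-4)) = 290 + ((-7 + 2)*(-1))*√(110 + 3) = 290 + (-5*(-1))*√113 = 290 + 5*√113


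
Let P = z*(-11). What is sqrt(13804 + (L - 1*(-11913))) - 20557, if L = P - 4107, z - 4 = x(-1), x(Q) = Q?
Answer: -20557 + sqrt(21577) ≈ -20410.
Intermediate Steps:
z = 3 (z = 4 - 1 = 3)
P = -33 (P = 3*(-11) = -33)
L = -4140 (L = -33 - 4107 = -4140)
sqrt(13804 + (L - 1*(-11913))) - 20557 = sqrt(13804 + (-4140 - 1*(-11913))) - 20557 = sqrt(13804 + (-4140 + 11913)) - 20557 = sqrt(13804 + 7773) - 20557 = sqrt(21577) - 20557 = -20557 + sqrt(21577)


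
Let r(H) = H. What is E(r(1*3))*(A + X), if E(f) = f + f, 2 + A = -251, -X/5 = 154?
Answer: -6138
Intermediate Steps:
X = -770 (X = -5*154 = -770)
A = -253 (A = -2 - 251 = -253)
E(f) = 2*f
E(r(1*3))*(A + X) = (2*(1*3))*(-253 - 770) = (2*3)*(-1023) = 6*(-1023) = -6138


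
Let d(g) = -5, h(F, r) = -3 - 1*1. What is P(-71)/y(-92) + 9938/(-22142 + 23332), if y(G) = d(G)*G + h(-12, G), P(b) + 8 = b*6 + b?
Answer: 1965389/271320 ≈ 7.2438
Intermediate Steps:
h(F, r) = -4 (h(F, r) = -3 - 1 = -4)
P(b) = -8 + 7*b (P(b) = -8 + (b*6 + b) = -8 + (6*b + b) = -8 + 7*b)
y(G) = -4 - 5*G (y(G) = -5*G - 4 = -4 - 5*G)
P(-71)/y(-92) + 9938/(-22142 + 23332) = (-8 + 7*(-71))/(-4 - 5*(-92)) + 9938/(-22142 + 23332) = (-8 - 497)/(-4 + 460) + 9938/1190 = -505/456 + 9938*(1/1190) = -505*1/456 + 4969/595 = -505/456 + 4969/595 = 1965389/271320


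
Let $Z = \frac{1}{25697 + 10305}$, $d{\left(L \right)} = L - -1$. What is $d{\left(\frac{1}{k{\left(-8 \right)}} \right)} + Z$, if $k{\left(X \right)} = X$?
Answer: $\frac{126011}{144008} \approx 0.87503$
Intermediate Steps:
$d{\left(L \right)} = 1 + L$ ($d{\left(L \right)} = L + 1 = 1 + L$)
$Z = \frac{1}{36002} \approx 2.7776 \cdot 10^{-5}$
$d{\left(\frac{1}{k{\left(-8 \right)}} \right)} + Z = \left(1 + \frac{1}{-8}\right) + \frac{1}{36002} = \left(1 - \frac{1}{8}\right) + \frac{1}{36002} = \frac{7}{8} + \frac{1}{36002} = \frac{126011}{144008}$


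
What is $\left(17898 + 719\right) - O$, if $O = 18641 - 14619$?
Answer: $14595$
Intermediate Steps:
$O = 4022$
$\left(17898 + 719\right) - O = \left(17898 + 719\right) - 4022 = 18617 - 4022 = 14595$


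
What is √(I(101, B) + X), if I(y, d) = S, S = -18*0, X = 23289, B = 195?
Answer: √23289 ≈ 152.61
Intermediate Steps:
S = 0
I(y, d) = 0
√(I(101, B) + X) = √(0 + 23289) = √23289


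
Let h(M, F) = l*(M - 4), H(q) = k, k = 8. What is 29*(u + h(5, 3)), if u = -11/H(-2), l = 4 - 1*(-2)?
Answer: 1073/8 ≈ 134.13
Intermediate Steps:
H(q) = 8
l = 6 (l = 4 + 2 = 6)
u = -11/8 ≈ -1.3750
h(M, F) = -24 + 6*M (h(M, F) = 6*(M - 4) = 6*(-4 + M) = -24 + 6*M)
29*(u + h(5, 3)) = 29*(-11/8 + (-24 + 6*5)) = 29*(-11/8 + (-24 + 30)) = 29*(-11/8 + 6) = 29*(37/8) = 1073/8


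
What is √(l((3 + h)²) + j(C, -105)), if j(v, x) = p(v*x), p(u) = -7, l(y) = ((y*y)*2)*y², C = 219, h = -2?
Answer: I*√5 ≈ 2.2361*I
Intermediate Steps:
l(y) = 2*y⁴ (l(y) = (y²*2)*y² = (2*y²)*y² = 2*y⁴)
j(v, x) = -7
√(l((3 + h)²) + j(C, -105)) = √(2*((3 - 2)²)⁴ - 7) = √(2*(1²)⁴ - 7) = √(2*1⁴ - 7) = √(2*1 - 7) = √(2 - 7) = √(-5) = I*√5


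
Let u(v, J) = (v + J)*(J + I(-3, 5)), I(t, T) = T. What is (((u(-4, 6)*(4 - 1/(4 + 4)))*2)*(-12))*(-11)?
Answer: 22506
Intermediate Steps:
u(v, J) = (5 + J)*(J + v) (u(v, J) = (v + J)*(J + 5) = (J + v)*(5 + J) = (5 + J)*(J + v))
(((u(-4, 6)*(4 - 1/(4 + 4)))*2)*(-12))*(-11) = ((((6**2 + 5*6 + 5*(-4) + 6*(-4))*(4 - 1/(4 + 4)))*2)*(-12))*(-11) = ((((36 + 30 - 20 - 24)*(4 - 1/8))*2)*(-12))*(-11) = (((22*(4 - 1*1/8))*2)*(-12))*(-11) = (((22*(4 - 1/8))*2)*(-12))*(-11) = (((22*(31/8))*2)*(-12))*(-11) = (((341/4)*2)*(-12))*(-11) = ((341/2)*(-12))*(-11) = -2046*(-11) = 22506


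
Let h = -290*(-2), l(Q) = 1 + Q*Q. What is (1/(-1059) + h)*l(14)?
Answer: 121001143/1059 ≈ 1.1426e+5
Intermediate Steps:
l(Q) = 1 + Q**2
h = 580
(1/(-1059) + h)*l(14) = (1/(-1059) + 580)*(1 + 14**2) = (-1/1059 + 580)*(1 + 196) = (614219/1059)*197 = 121001143/1059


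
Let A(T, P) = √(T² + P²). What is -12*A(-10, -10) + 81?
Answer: 81 - 120*√2 ≈ -88.706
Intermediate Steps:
A(T, P) = √(P² + T²)
-12*A(-10, -10) + 81 = -12*√((-10)² + (-10)²) + 81 = -12*√(100 + 100) + 81 = -120*√2 + 81 = 81 - 120*√2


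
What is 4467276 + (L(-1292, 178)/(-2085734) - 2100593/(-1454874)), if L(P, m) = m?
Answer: 6777932402919739553/1517240083758 ≈ 4.4673e+6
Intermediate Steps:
4467276 + (L(-1292, 178)/(-2085734) - 2100593/(-1454874)) = 4467276 + (178/(-2085734) - 2100593/(-1454874)) = 4467276 + (178*(-1/2085734) - 2100593*(-1/1454874)) = 4467276 + (-89/1042867 + 2100593/1454874) = 4467276 + 2190509636345/1517240083758 = 6777932402919739553/1517240083758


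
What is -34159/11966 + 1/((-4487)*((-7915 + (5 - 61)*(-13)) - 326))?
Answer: -1151528264163/403383803746 ≈ -2.8547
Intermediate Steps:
-34159/11966 + 1/((-4487)*((-7915 + (5 - 61)*(-13)) - 326)) = -34159*1/11966 - 1/(4487*((-7915 - 56*(-13)) - 326)) = -34159/11966 - 1/(4487*((-7915 + 728) - 326)) = -34159/11966 - 1/(4487*(-7187 - 326)) = -34159/11966 - 1/4487/(-7513) = -34159/11966 - 1/4487*(-1/7513) = -34159/11966 + 1/33710831 = -1151528264163/403383803746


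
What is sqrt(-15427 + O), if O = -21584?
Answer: 13*I*sqrt(219) ≈ 192.38*I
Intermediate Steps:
sqrt(-15427 + O) = sqrt(-15427 - 21584) = sqrt(-37011) = 13*I*sqrt(219)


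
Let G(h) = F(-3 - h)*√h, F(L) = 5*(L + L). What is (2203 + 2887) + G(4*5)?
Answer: 5090 - 460*√5 ≈ 4061.4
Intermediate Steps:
F(L) = 10*L (F(L) = 5*(2*L) = 10*L)
G(h) = √h*(-30 - 10*h) (G(h) = (10*(-3 - h))*√h = (-30 - 10*h)*√h = √h*(-30 - 10*h))
(2203 + 2887) + G(4*5) = (2203 + 2887) + 10*√(4*5)*(-3 - 4*5) = 5090 + 10*√20*(-3 - 1*20) = 5090 + 10*(2*√5)*(-3 - 20) = 5090 + 10*(2*√5)*(-23) = 5090 - 460*√5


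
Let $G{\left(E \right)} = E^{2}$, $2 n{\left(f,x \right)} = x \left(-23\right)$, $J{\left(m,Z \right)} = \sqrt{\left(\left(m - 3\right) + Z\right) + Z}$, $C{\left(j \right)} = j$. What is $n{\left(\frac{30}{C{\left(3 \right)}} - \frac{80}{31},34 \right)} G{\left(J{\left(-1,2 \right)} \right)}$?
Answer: $0$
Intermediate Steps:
$J{\left(m,Z \right)} = \sqrt{-3 + m + 2 Z}$ ($J{\left(m,Z \right)} = \sqrt{\left(\left(-3 + m\right) + Z\right) + Z} = \sqrt{\left(-3 + Z + m\right) + Z} = \sqrt{-3 + m + 2 Z}$)
$n{\left(f,x \right)} = - \frac{23 x}{2}$ ($n{\left(f,x \right)} = \frac{x \left(-23\right)}{2} = \frac{\left(-23\right) x}{2} = - \frac{23 x}{2}$)
$n{\left(\frac{30}{C{\left(3 \right)}} - \frac{80}{31},34 \right)} G{\left(J{\left(-1,2 \right)} \right)} = \left(- \frac{23}{2}\right) 34 \left(\sqrt{-3 - 1 + 2 \cdot 2}\right)^{2} = - 391 \left(\sqrt{-3 - 1 + 4}\right)^{2} = - 391 \left(\sqrt{0}\right)^{2} = - 391 \cdot 0^{2} = \left(-391\right) 0 = 0$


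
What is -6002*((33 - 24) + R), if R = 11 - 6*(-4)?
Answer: -264088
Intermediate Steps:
R = 35 (R = 11 - 1*(-24) = 11 + 24 = 35)
-6002*((33 - 24) + R) = -6002*((33 - 24) + 35) = -6002*(9 + 35) = -6002*44 = -264088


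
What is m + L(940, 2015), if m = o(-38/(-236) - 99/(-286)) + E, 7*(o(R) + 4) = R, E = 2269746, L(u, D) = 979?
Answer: 12191501438/5369 ≈ 2.2707e+6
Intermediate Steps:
o(R) = -4 + R/7
m = 12186245187/5369 (m = (-4 + (-38/(-236) - 99/(-286))/7) + 2269746 = (-4 + (-38*(-1/236) - 99*(-1/286))/7) + 2269746 = (-4 + (19/118 + 9/26)/7) + 2269746 = (-4 + (1/7)*(389/767)) + 2269746 = (-4 + 389/5369) + 2269746 = -21087/5369 + 2269746 = 12186245187/5369 ≈ 2.2697e+6)
m + L(940, 2015) = 12186245187/5369 + 979 = 12191501438/5369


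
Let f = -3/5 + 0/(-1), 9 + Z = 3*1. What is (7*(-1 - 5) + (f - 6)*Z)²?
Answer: 144/25 ≈ 5.7600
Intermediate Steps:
Z = -6 (Z = -9 + 3*1 = -9 + 3 = -6)
f = -⅗ (f = -3*⅕ + 0*(-1) = -⅗ + 0 = -⅗ ≈ -0.60000)
(7*(-1 - 5) + (f - 6)*Z)² = (7*(-1 - 5) + (-⅗ - 6)*(-6))² = (7*(-6) - 33/5*(-6))² = (-42 + 198/5)² = (-12/5)² = 144/25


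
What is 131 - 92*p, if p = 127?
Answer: -11553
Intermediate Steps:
131 - 92*p = 131 - 92*127 = 131 - 11684 = -11553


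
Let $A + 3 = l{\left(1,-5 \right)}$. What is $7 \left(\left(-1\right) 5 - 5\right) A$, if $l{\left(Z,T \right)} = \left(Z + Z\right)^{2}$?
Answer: $-70$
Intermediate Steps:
$l{\left(Z,T \right)} = 4 Z^{2}$ ($l{\left(Z,T \right)} = \left(2 Z\right)^{2} = 4 Z^{2}$)
$A = 1$ ($A = -3 + 4 \cdot 1^{2} = -3 + 4 \cdot 1 = -3 + 4 = 1$)
$7 \left(\left(-1\right) 5 - 5\right) A = 7 \left(\left(-1\right) 5 - 5\right) 1 = 7 \left(-5 - 5\right) 1 = 7 \left(-10\right) 1 = \left(-70\right) 1 = -70$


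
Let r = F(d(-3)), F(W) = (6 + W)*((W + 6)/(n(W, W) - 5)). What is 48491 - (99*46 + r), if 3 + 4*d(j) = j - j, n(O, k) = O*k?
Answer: 3119968/71 ≈ 43943.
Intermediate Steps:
d(j) = -3/4 (d(j) = -3/4 + (j - j)/4 = -3/4 + (1/4)*0 = -3/4 + 0 = -3/4)
F(W) = (6 + W)**2/(-5 + W**2) (F(W) = (6 + W)*((W + 6)/(W*W - 5)) = (6 + W)*((6 + W)/(W**2 - 5)) = (6 + W)*((6 + W)/(-5 + W**2)) = (6 + W)**2/(-5 + W**2))
r = -441/71 (r = (6 - 3/4)**2/(-5 + (-3/4)**2) = (21/4)**2/(-5 + 9/16) = (441/16)/(-71/16) = -16/71*441/16 = -441/71 ≈ -6.2113)
48491 - (99*46 + r) = 48491 - (99*46 - 441/71) = 48491 - (4554 - 441/71) = 48491 - 1*322893/71 = 48491 - 322893/71 = 3119968/71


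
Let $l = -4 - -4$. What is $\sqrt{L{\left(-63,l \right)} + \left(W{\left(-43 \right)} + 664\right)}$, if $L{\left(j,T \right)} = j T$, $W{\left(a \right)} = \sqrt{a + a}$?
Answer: $\sqrt{664 + i \sqrt{86}} \approx 25.769 + 0.1799 i$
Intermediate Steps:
$l = 0$ ($l = -4 + 4 = 0$)
$W{\left(a \right)} = \sqrt{2} \sqrt{a}$ ($W{\left(a \right)} = \sqrt{2 a} = \sqrt{2} \sqrt{a}$)
$L{\left(j,T \right)} = T j$
$\sqrt{L{\left(-63,l \right)} + \left(W{\left(-43 \right)} + 664\right)} = \sqrt{0 \left(-63\right) + \left(\sqrt{2} \sqrt{-43} + 664\right)} = \sqrt{0 + \left(\sqrt{2} i \sqrt{43} + 664\right)} = \sqrt{0 + \left(i \sqrt{86} + 664\right)} = \sqrt{0 + \left(664 + i \sqrt{86}\right)} = \sqrt{664 + i \sqrt{86}}$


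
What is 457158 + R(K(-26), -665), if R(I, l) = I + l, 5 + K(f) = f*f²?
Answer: 438912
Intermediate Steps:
K(f) = -5 + f³ (K(f) = -5 + f*f² = -5 + f³)
457158 + R(K(-26), -665) = 457158 + ((-5 + (-26)³) - 665) = 457158 + ((-5 - 17576) - 665) = 457158 + (-17581 - 665) = 457158 - 18246 = 438912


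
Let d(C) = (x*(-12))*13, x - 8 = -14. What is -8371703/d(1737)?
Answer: -8371703/936 ≈ -8944.1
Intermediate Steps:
x = -6 (x = 8 - 14 = -6)
d(C) = 936 (d(C) = -6*(-12)*13 = 72*13 = 936)
-8371703/d(1737) = -8371703/936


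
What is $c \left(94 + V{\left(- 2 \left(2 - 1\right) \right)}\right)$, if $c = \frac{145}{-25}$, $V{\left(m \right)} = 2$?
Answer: $- \frac{2784}{5} \approx -556.8$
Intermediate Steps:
$c = - \frac{29}{5}$ ($c = 145 \left(- \frac{1}{25}\right) = - \frac{29}{5} \approx -5.8$)
$c \left(94 + V{\left(- 2 \left(2 - 1\right) \right)}\right) = - \frac{29 \left(94 + 2\right)}{5} = \left(- \frac{29}{5}\right) 96 = - \frac{2784}{5}$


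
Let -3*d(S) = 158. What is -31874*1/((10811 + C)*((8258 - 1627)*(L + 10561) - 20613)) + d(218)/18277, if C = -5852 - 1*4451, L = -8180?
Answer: -633667110983/219599289563052 ≈ -0.0028856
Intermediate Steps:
d(S) = -158/3 (d(S) = -⅓*158 = -158/3)
C = -10303 (C = -5852 - 4451 = -10303)
-31874*1/((10811 + C)*((8258 - 1627)*(L + 10561) - 20613)) + d(218)/18277 = -31874*1/((10811 - 10303)*((8258 - 1627)*(-8180 + 10561) - 20613)) - 158/3/18277 = -31874*1/(508*(6631*2381 - 20613)) - 158/3*1/18277 = -31874*1/(508*(15788411 - 20613)) - 158/54831 = -31874/(508*15767798) - 158/54831 = -31874/8010041384 - 158/54831 = -31874*1/8010041384 - 158/54831 = -15937/4005020692 - 158/54831 = -633667110983/219599289563052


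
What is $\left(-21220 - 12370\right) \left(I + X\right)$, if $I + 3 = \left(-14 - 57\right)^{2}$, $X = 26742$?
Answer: $-1067490200$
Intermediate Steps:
$I = 5038$ ($I = -3 + \left(-14 - 57\right)^{2} = -3 + \left(-71\right)^{2} = -3 + 5041 = 5038$)
$\left(-21220 - 12370\right) \left(I + X\right) = \left(-21220 - 12370\right) \left(5038 + 26742\right) = \left(-33590\right) 31780 = -1067490200$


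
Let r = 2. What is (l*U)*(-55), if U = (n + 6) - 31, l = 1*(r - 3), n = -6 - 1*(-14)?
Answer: -935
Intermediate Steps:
n = 8 (n = -6 + 14 = 8)
l = -1 (l = 1*(2 - 3) = 1*(-1) = -1)
U = -17 (U = (8 + 6) - 31 = 14 - 31 = -17)
(l*U)*(-55) = -1*(-17)*(-55) = 17*(-55) = -935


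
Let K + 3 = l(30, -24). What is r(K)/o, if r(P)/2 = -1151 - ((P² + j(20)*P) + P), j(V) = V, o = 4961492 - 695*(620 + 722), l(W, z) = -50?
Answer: -949/671467 ≈ -0.0014133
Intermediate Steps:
o = 4028802 (o = 4961492 - 695*1342 = 4961492 - 1*932690 = 4961492 - 932690 = 4028802)
K = -53 (K = -3 - 50 = -53)
r(P) = -2302 - 42*P - 2*P² (r(P) = 2*(-1151 - ((P² + 20*P) + P)) = 2*(-1151 - (P² + 21*P)) = 2*(-1151 + (-P² - 21*P)) = 2*(-1151 - P² - 21*P) = -2302 - 42*P - 2*P²)
r(K)/o = (-2302 - 42*(-53) - 2*(-53)²)/4028802 = (-2302 + 2226 - 2*2809)*(1/4028802) = (-2302 + 2226 - 5618)*(1/4028802) = -5694*1/4028802 = -949/671467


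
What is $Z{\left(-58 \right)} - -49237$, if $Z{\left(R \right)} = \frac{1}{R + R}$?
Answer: $\frac{5711491}{116} \approx 49237.0$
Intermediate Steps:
$Z{\left(R \right)} = \frac{1}{2 R}$
$Z{\left(-58 \right)} - -49237 = \frac{1}{2 \left(-58\right)} - -49237 = \frac{1}{2} \left(- \frac{1}{58}\right) + 49237 = - \frac{1}{116} + 49237 = \frac{5711491}{116}$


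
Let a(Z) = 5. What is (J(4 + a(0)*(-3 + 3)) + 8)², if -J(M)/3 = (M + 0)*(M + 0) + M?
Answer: 2704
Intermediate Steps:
J(M) = -3*M - 3*M² (J(M) = -3*((M + 0)*(M + 0) + M) = -3*(M*M + M) = -3*(M² + M) = -3*(M + M²) = -3*M - 3*M²)
(J(4 + a(0)*(-3 + 3)) + 8)² = (-3*(4 + 5*(-3 + 3))*(1 + (4 + 5*(-3 + 3))) + 8)² = (-3*(4 + 5*0)*(1 + (4 + 5*0)) + 8)² = (-3*(4 + 0)*(1 + (4 + 0)) + 8)² = (-3*4*(1 + 4) + 8)² = (-3*4*5 + 8)² = (-60 + 8)² = (-52)² = 2704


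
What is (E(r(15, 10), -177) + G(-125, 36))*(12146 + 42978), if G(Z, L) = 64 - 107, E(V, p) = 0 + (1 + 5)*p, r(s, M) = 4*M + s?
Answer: -60912020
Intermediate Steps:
r(s, M) = s + 4*M
E(V, p) = 6*p (E(V, p) = 0 + 6*p = 6*p)
G(Z, L) = -43
(E(r(15, 10), -177) + G(-125, 36))*(12146 + 42978) = (6*(-177) - 43)*(12146 + 42978) = (-1062 - 43)*55124 = -1105*55124 = -60912020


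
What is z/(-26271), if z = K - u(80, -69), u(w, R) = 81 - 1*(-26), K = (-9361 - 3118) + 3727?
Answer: 2953/8757 ≈ 0.33722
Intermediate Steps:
K = -8752 (K = -12479 + 3727 = -8752)
u(w, R) = 107 (u(w, R) = 81 + 26 = 107)
z = -8859 (z = -8752 - 1*107 = -8752 - 107 = -8859)
z/(-26271) = -8859/(-26271) = -8859*(-1/26271) = 2953/8757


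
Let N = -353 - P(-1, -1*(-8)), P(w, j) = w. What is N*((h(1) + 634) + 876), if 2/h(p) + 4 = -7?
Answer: -531456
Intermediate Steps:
h(p) = -2/11 (h(p) = 2/(-4 - 7) = 2/(-11) = 2*(-1/11) = -2/11)
N = -352 (N = -353 - 1*(-1) = -353 + 1 = -352)
N*((h(1) + 634) + 876) = -352*((-2/11 + 634) + 876) = -352*(6972/11 + 876) = -352*16608/11 = -531456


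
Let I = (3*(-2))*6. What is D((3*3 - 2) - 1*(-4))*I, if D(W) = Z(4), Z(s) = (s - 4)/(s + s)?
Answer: 0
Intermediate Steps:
Z(s) = (-4 + s)/(2*s) (Z(s) = (-4 + s)/((2*s)) = (-4 + s)*(1/(2*s)) = (-4 + s)/(2*s))
D(W) = 0 (D(W) = (½)*(-4 + 4)/4 = (½)*(¼)*0 = 0)
I = -36 (I = -6*6 = -36)
D((3*3 - 2) - 1*(-4))*I = 0*(-36) = 0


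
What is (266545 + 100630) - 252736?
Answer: 114439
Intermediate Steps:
(266545 + 100630) - 252736 = 367175 - 252736 = 114439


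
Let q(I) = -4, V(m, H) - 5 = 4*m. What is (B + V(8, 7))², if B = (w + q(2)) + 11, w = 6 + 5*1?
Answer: 3025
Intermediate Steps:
V(m, H) = 5 + 4*m
w = 11 (w = 6 + 5 = 11)
B = 18 (B = (11 - 4) + 11 = 7 + 11 = 18)
(B + V(8, 7))² = (18 + (5 + 4*8))² = (18 + (5 + 32))² = (18 + 37)² = 55² = 3025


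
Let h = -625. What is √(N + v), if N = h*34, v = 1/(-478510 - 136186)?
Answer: I*√2007334353613674/307348 ≈ 145.77*I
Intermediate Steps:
v = -1/614696 (v = 1/(-614696) = -1/614696 ≈ -1.6268e-6)
N = -21250 (N = -625*34 = -21250)
√(N + v) = √(-21250 - 1/614696) = √(-13062290001/614696) = I*√2007334353613674/307348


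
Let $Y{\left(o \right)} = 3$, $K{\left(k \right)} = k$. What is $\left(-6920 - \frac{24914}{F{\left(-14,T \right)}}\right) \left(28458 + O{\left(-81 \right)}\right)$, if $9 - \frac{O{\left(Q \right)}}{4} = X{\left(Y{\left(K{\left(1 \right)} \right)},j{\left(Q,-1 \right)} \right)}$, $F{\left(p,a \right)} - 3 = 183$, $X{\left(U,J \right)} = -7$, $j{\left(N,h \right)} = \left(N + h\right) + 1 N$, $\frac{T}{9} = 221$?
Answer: $- \frac{18710916874}{93} \approx -2.0119 \cdot 10^{8}$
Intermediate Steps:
$T = 1989$ ($T = 9 \cdot 221 = 1989$)
$j{\left(N,h \right)} = h + 2 N$ ($j{\left(N,h \right)} = \left(N + h\right) + N = h + 2 N$)
$F{\left(p,a \right)} = 186$ ($F{\left(p,a \right)} = 3 + 183 = 186$)
$O{\left(Q \right)} = 64$ ($O{\left(Q \right)} = 36 - -28 = 36 + 28 = 64$)
$\left(-6920 - \frac{24914}{F{\left(-14,T \right)}}\right) \left(28458 + O{\left(-81 \right)}\right) = \left(-6920 - \frac{24914}{186}\right) \left(28458 + 64\right) = \left(-6920 - \frac{12457}{93}\right) 28522 = \left(- \frac{656017}{93}\right) 28522 = - \frac{18710916874}{93}$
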